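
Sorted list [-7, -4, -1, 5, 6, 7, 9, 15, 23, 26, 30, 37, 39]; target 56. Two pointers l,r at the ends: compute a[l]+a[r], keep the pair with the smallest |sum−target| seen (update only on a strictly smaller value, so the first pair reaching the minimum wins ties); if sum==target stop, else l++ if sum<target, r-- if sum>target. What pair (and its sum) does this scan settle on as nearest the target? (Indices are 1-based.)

pair (26, 30) with sum 56 (|Δ|=0)

l=1 r=13: -7+39=32 d=24 *, l++
l=2 r=13: -4+39=35 d=21 *, l++
l=3 r=13: -1+39=38 d=18 *, l++
l=4 r=13: 5+39=44 d=12 *, l++
l=5 r=13: 6+39=45 d=11 *, l++
l=6 r=13: 7+39=46 d=10 *, l++
l=7 r=13: 9+39=48 d=8 *, l++
l=8 r=13: 15+39=54 d=2 *, l++
l=9 r=13: 23+39=62 d=6, r--
l=9 r=12: 23+37=60 d=4, r--
l=9 r=11: 23+30=53 d=3, l++
l=10 r=11: 26+30=56 d=0 *, stop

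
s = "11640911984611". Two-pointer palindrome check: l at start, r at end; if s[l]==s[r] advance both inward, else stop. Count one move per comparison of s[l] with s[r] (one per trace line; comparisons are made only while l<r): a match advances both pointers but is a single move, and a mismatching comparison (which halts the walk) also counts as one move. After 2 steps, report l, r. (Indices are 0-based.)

l=2, r=11

l=0 r=13: '1'=='1', l++,r--
l=1 r=12: '1'=='1', l++,r--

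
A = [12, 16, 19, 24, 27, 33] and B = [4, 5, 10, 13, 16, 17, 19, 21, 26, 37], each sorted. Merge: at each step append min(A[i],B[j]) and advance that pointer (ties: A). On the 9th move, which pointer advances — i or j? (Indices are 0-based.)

i=0 j=0: A[i]=12>B[j]=4 take 4, j++
i=0 j=1: A[i]=12>B[j]=5 take 5, j++
i=0 j=2: A[i]=12>B[j]=10 take 10, j++
i=0 j=3: A[i]=12<=B[j]=13 take 12, i++
i=1 j=3: A[i]=16>B[j]=13 take 13, j++
i=1 j=4: A[i]=16<=B[j]=16 take 16, i++
i=2 j=4: A[i]=19>B[j]=16 take 16, j++
i=2 j=5: A[i]=19>B[j]=17 take 17, j++
i=2 j=6: A[i]=19<=B[j]=19 take 19, i++

i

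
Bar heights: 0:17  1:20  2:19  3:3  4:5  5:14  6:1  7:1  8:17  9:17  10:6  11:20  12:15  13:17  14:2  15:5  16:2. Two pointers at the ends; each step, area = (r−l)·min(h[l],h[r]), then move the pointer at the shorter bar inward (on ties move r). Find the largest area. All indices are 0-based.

l=0 r=16: min(17,2)*16=32 best=32 *, r--
l=0 r=15: min(17,5)*15=75 best=75 *, r--
l=0 r=14: min(17,2)*14=28 best=75, r--
l=0 r=13: min(17,17)*13=221 best=221 *, r--
l=0 r=12: min(17,15)*12=180 best=221, r--
l=0 r=11: min(17,20)*11=187 best=221, l++
l=1 r=11: min(20,20)*10=200 best=221, r--
l=1 r=10: min(20,6)*9=54 best=221, r--
l=1 r=9: min(20,17)*8=136 best=221, r--
l=1 r=8: min(20,17)*7=119 best=221, r--
l=1 r=7: min(20,1)*6=6 best=221, r--
l=1 r=6: min(20,1)*5=5 best=221, r--
l=1 r=5: min(20,14)*4=56 best=221, r--
l=1 r=4: min(20,5)*3=15 best=221, r--
l=1 r=3: min(20,3)*2=6 best=221, r--
l=1 r=2: min(20,19)*1=19 best=221, r--

max area = 221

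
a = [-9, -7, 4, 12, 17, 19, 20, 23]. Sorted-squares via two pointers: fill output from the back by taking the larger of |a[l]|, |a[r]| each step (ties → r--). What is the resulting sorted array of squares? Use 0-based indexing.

[0,7] |-9|<=|23| out[7]=529 → r--
[0,6] |-9|<=|20| out[6]=400 → r--
[0,5] |-9|<=|19| out[5]=361 → r--
[0,4] |-9|<=|17| out[4]=289 → r--
[0,3] |-9|<=|12| out[3]=144 → r--
[0,2] |-9|>|4| out[2]=81 → l++
[1,2] |-7|>|4| out[1]=49 → l++
[2,2] |4|<=|4| out[0]=16 → r--

[16, 49, 81, 144, 289, 361, 400, 529]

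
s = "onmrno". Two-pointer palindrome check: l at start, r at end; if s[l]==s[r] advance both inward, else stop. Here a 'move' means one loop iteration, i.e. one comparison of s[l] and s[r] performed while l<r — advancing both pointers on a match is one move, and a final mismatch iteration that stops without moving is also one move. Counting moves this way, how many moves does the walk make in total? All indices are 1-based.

3 moves

[1,6] 'o'=='o' → l++,r--
[2,5] 'n'=='n' → l++,r--
[3,4] 'm'!='r' → stop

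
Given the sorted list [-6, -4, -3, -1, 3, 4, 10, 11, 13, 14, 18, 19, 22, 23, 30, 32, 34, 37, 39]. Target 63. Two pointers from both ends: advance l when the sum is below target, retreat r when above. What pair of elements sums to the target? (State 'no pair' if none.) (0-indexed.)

l=0 r=18: -6+39=33 <63, l++
l=1 r=18: -4+39=35 <63, l++
l=2 r=18: -3+39=36 <63, l++
l=3 r=18: -1+39=38 <63, l++
l=4 r=18: 3+39=42 <63, l++
l=5 r=18: 4+39=43 <63, l++
l=6 r=18: 10+39=49 <63, l++
l=7 r=18: 11+39=50 <63, l++
l=8 r=18: 13+39=52 <63, l++
l=9 r=18: 14+39=53 <63, l++
l=10 r=18: 18+39=57 <63, l++
l=11 r=18: 19+39=58 <63, l++
l=12 r=18: 22+39=61 <63, l++
l=13 r=18: 23+39=62 <63, l++
l=14 r=18: 30+39=69 >63, r--
l=14 r=17: 30+37=67 >63, r--
l=14 r=16: 30+34=64 >63, r--
l=14 r=15: 30+32=62 <63, l++

no pair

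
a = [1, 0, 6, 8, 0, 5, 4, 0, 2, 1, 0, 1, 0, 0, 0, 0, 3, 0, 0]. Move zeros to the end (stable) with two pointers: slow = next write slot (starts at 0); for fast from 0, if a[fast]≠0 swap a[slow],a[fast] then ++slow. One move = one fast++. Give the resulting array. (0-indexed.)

[1, 6, 8, 5, 4, 2, 1, 1, 3, 0, 0, 0, 0, 0, 0, 0, 0, 0, 0]

(s=0,f=0) a[fast]=1≠0 swap→a[0]=1 → slow++,fast++
(s=1,f=1) a[fast]=0 → fast++
(s=1,f=2) a[fast]=6≠0 swap→a[1]=6 → slow++,fast++
(s=2,f=3) a[fast]=8≠0 swap→a[2]=8 → slow++,fast++
(s=3,f=4) a[fast]=0 → fast++
(s=3,f=5) a[fast]=5≠0 swap→a[3]=5 → slow++,fast++
(s=4,f=6) a[fast]=4≠0 swap→a[4]=4 → slow++,fast++
(s=5,f=7) a[fast]=0 → fast++
(s=5,f=8) a[fast]=2≠0 swap→a[5]=2 → slow++,fast++
(s=6,f=9) a[fast]=1≠0 swap→a[6]=1 → slow++,fast++
(s=7,f=10) a[fast]=0 → fast++
(s=7,f=11) a[fast]=1≠0 swap→a[7]=1 → slow++,fast++
(s=8,f=12) a[fast]=0 → fast++
(s=8,f=13) a[fast]=0 → fast++
(s=8,f=14) a[fast]=0 → fast++
(s=8,f=15) a[fast]=0 → fast++
(s=8,f=16) a[fast]=3≠0 swap→a[8]=3 → slow++,fast++
(s=9,f=17) a[fast]=0 → fast++
(s=9,f=18) a[fast]=0 → fast++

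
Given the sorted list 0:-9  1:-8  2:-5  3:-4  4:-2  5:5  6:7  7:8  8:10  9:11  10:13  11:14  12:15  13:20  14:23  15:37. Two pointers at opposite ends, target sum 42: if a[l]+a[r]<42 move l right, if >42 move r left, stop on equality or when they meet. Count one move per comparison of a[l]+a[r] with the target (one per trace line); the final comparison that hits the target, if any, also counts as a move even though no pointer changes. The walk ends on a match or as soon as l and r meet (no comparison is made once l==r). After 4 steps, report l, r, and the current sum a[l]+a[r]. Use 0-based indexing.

l=4, r=15, sum=35

l=0 r=15: -9+37=28 <42, l++
l=1 r=15: -8+37=29 <42, l++
l=2 r=15: -5+37=32 <42, l++
l=3 r=15: -4+37=33 <42, l++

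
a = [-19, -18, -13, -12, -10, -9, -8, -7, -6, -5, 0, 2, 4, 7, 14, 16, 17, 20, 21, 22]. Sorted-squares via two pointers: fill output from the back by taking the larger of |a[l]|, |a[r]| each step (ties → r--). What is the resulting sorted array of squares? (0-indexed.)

[0,19] |-19|<=|22| out[19]=484 → r--
[0,18] |-19|<=|21| out[18]=441 → r--
[0,17] |-19|<=|20| out[17]=400 → r--
[0,16] |-19|>|17| out[16]=361 → l++
[1,16] |-18|>|17| out[15]=324 → l++
[2,16] |-13|<=|17| out[14]=289 → r--
[2,15] |-13|<=|16| out[13]=256 → r--
[2,14] |-13|<=|14| out[12]=196 → r--
[2,13] |-13|>|7| out[11]=169 → l++
[3,13] |-12|>|7| out[10]=144 → l++
[4,13] |-10|>|7| out[9]=100 → l++
[5,13] |-9|>|7| out[8]=81 → l++
[6,13] |-8|>|7| out[7]=64 → l++
[7,13] |-7|<=|7| out[6]=49 → r--
[7,12] |-7|>|4| out[5]=49 → l++
[8,12] |-6|>|4| out[4]=36 → l++
[9,12] |-5|>|4| out[3]=25 → l++
[10,12] |0|<=|4| out[2]=16 → r--
[10,11] |0|<=|2| out[1]=4 → r--
[10,10] |0|<=|0| out[0]=0 → r--

[0, 4, 16, 25, 36, 49, 49, 64, 81, 100, 144, 169, 196, 256, 289, 324, 361, 400, 441, 484]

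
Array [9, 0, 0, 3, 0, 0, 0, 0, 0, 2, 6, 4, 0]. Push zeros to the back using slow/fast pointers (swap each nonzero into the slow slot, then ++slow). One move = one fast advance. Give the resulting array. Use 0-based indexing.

slow=0 fast=0: a[fast]=9≠0 swap→a[0]=9, slow++,fast++
slow=1 fast=1: a[fast]=0, fast++
slow=1 fast=2: a[fast]=0, fast++
slow=1 fast=3: a[fast]=3≠0 swap→a[1]=3, slow++,fast++
slow=2 fast=4: a[fast]=0, fast++
slow=2 fast=5: a[fast]=0, fast++
slow=2 fast=6: a[fast]=0, fast++
slow=2 fast=7: a[fast]=0, fast++
slow=2 fast=8: a[fast]=0, fast++
slow=2 fast=9: a[fast]=2≠0 swap→a[2]=2, slow++,fast++
slow=3 fast=10: a[fast]=6≠0 swap→a[3]=6, slow++,fast++
slow=4 fast=11: a[fast]=4≠0 swap→a[4]=4, slow++,fast++
slow=5 fast=12: a[fast]=0, fast++

[9, 3, 2, 6, 4, 0, 0, 0, 0, 0, 0, 0, 0]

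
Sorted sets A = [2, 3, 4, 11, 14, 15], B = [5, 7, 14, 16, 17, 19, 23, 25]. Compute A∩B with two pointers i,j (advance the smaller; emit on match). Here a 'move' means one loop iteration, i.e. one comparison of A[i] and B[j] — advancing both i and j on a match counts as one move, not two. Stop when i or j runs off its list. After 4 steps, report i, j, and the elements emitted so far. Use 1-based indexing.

i=4, j=2, emitted=[]

i=1 j=1: 2<5, i++
i=2 j=1: 3<5, i++
i=3 j=1: 4<5, i++
i=4 j=1: 11>5, j++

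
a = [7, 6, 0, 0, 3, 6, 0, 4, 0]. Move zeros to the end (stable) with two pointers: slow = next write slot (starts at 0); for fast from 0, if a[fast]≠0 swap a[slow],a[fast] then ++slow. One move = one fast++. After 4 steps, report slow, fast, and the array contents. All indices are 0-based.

slow=2, fast=4, a=[7, 6, 0, 0, 3, 6, 0, 4, 0]

(s=0,f=0) a[fast]=7≠0 swap→a[0]=7 → slow++,fast++
(s=1,f=1) a[fast]=6≠0 swap→a[1]=6 → slow++,fast++
(s=2,f=2) a[fast]=0 → fast++
(s=2,f=3) a[fast]=0 → fast++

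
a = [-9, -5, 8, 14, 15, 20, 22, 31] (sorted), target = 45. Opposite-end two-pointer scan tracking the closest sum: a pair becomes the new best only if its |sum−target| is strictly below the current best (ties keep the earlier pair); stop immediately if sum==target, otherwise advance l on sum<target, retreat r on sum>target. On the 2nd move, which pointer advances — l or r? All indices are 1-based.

[1,8] -9+31=22 d=23 * → l++
[2,8] -5+31=26 d=19 * → l++

l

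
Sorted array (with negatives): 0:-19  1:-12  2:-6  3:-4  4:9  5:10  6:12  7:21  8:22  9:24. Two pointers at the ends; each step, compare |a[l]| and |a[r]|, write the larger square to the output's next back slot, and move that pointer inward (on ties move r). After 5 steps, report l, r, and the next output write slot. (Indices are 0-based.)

l=1, r=5, next write slot=4

[0,9] |-19|<=|24| out[9]=576 → r--
[0,8] |-19|<=|22| out[8]=484 → r--
[0,7] |-19|<=|21| out[7]=441 → r--
[0,6] |-19|>|12| out[6]=361 → l++
[1,6] |-12|<=|12| out[5]=144 → r--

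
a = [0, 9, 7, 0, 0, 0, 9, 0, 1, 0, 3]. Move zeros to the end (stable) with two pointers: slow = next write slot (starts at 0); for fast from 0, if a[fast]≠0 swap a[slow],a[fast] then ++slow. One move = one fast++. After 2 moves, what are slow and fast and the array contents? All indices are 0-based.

slow=1, fast=2, a=[9, 0, 7, 0, 0, 0, 9, 0, 1, 0, 3]

(s=0,f=0) a[fast]=0 → fast++
(s=0,f=1) a[fast]=9≠0 swap→a[0]=9 → slow++,fast++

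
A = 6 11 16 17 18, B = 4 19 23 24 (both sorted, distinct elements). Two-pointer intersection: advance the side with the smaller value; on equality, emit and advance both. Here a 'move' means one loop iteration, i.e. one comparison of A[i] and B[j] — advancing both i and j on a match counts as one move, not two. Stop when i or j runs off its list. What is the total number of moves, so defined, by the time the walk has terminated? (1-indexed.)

6 moves

[i=1,j=1] 6>4 → j++
[i=1,j=2] 6<19 → i++
[i=2,j=2] 11<19 → i++
[i=3,j=2] 16<19 → i++
[i=4,j=2] 17<19 → i++
[i=5,j=2] 18<19 → i++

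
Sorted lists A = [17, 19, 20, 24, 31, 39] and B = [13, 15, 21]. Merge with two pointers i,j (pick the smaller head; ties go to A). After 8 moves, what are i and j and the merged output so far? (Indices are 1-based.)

i=6, j=4, merged so far=[13, 15, 17, 19, 20, 21, 24, 31]

i=1 j=1: A[i]=17>B[j]=13 take 13, j++
i=1 j=2: A[i]=17>B[j]=15 take 15, j++
i=1 j=3: A[i]=17<=B[j]=21 take 17, i++
i=2 j=3: A[i]=19<=B[j]=21 take 19, i++
i=3 j=3: A[i]=20<=B[j]=21 take 20, i++
i=4 j=3: A[i]=24>B[j]=21 take 21, j++
i=4 j=4: B done, take A[i]=24, i++
i=5 j=4: B done, take A[i]=31, i++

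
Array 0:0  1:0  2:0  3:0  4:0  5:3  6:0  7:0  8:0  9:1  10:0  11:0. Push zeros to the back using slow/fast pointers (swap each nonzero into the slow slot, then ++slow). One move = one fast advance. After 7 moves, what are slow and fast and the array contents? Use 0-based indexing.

slow=1, fast=7, a=[3, 0, 0, 0, 0, 0, 0, 0, 0, 1, 0, 0]

slow=0 fast=0: a[fast]=0, fast++
slow=0 fast=1: a[fast]=0, fast++
slow=0 fast=2: a[fast]=0, fast++
slow=0 fast=3: a[fast]=0, fast++
slow=0 fast=4: a[fast]=0, fast++
slow=0 fast=5: a[fast]=3≠0 swap→a[0]=3, slow++,fast++
slow=1 fast=6: a[fast]=0, fast++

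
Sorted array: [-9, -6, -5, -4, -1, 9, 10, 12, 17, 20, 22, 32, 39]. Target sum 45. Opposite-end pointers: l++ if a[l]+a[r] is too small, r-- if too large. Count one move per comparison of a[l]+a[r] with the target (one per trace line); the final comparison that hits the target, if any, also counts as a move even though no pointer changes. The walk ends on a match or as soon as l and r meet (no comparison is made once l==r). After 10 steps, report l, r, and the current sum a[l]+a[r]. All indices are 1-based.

l=1 r=13: -9+39=30 <45, l++
l=2 r=13: -6+39=33 <45, l++
l=3 r=13: -5+39=34 <45, l++
l=4 r=13: -4+39=35 <45, l++
l=5 r=13: -1+39=38 <45, l++
l=6 r=13: 9+39=48 >45, r--
l=6 r=12: 9+32=41 <45, l++
l=7 r=12: 10+32=42 <45, l++
l=8 r=12: 12+32=44 <45, l++
l=9 r=12: 17+32=49 >45, r--

l=9, r=11, sum=39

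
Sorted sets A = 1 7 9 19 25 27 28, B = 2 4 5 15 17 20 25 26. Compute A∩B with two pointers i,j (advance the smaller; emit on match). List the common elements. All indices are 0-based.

i=0 j=0: 1<2, i++
i=1 j=0: 7>2, j++
i=1 j=1: 7>4, j++
i=1 j=2: 7>5, j++
i=1 j=3: 7<15, i++
i=2 j=3: 9<15, i++
i=3 j=3: 19>15, j++
i=3 j=4: 19>17, j++
i=3 j=5: 19<20, i++
i=4 j=5: 25>20, j++
i=4 j=6: 25==25 emit, i++,j++
i=5 j=7: 27>26, j++

intersection = [25]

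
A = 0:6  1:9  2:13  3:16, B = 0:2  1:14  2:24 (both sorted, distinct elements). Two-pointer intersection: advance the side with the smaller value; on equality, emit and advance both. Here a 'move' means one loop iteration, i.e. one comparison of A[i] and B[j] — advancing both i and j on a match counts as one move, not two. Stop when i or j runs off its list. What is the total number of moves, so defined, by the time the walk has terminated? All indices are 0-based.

[i=0,j=0] 6>2 → j++
[i=0,j=1] 6<14 → i++
[i=1,j=1] 9<14 → i++
[i=2,j=1] 13<14 → i++
[i=3,j=1] 16>14 → j++
[i=3,j=2] 16<24 → i++

6 moves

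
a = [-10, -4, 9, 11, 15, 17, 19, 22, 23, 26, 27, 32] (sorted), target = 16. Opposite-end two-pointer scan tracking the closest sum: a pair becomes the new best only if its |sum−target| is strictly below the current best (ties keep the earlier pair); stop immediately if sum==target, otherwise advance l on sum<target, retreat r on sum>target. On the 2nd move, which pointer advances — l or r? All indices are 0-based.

r

[0,11] -10+32=22 d=6 * → r--
[0,10] -10+27=17 d=1 * → r--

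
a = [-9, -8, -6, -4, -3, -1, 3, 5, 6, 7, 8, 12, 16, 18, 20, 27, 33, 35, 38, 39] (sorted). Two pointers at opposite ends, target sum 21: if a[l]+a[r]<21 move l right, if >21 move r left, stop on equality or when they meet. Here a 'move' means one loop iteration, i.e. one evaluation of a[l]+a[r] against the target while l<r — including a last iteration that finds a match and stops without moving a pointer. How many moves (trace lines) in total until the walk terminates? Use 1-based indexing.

7 moves

[1,20] -9+39=30 >21 → r--
[1,19] -9+38=29 >21 → r--
[1,18] -9+35=26 >21 → r--
[1,17] -9+33=24 >21 → r--
[1,16] -9+27=18 <21 → l++
[2,16] -8+27=19 <21 → l++
[3,16] -6+27=21 → found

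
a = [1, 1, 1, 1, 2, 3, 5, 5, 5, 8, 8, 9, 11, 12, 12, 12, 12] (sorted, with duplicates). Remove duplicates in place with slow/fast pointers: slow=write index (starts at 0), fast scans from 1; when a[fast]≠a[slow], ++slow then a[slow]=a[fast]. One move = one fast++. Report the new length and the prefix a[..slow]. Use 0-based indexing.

length 8; prefix = [1, 2, 3, 5, 8, 9, 11, 12]

slow=0 fast=1: a[fast]=1=a[slow] dup, fast++
slow=0 fast=2: a[fast]=1=a[slow] dup, fast++
slow=0 fast=3: a[fast]=1=a[slow] dup, fast++
slow=0 fast=4: a[fast]=2≠a[slow]=1 write a[1]=2, slow++,fast++
slow=1 fast=5: a[fast]=3≠a[slow]=2 write a[2]=3, slow++,fast++
slow=2 fast=6: a[fast]=5≠a[slow]=3 write a[3]=5, slow++,fast++
slow=3 fast=7: a[fast]=5=a[slow] dup, fast++
slow=3 fast=8: a[fast]=5=a[slow] dup, fast++
slow=3 fast=9: a[fast]=8≠a[slow]=5 write a[4]=8, slow++,fast++
slow=4 fast=10: a[fast]=8=a[slow] dup, fast++
slow=4 fast=11: a[fast]=9≠a[slow]=8 write a[5]=9, slow++,fast++
slow=5 fast=12: a[fast]=11≠a[slow]=9 write a[6]=11, slow++,fast++
slow=6 fast=13: a[fast]=12≠a[slow]=11 write a[7]=12, slow++,fast++
slow=7 fast=14: a[fast]=12=a[slow] dup, fast++
slow=7 fast=15: a[fast]=12=a[slow] dup, fast++
slow=7 fast=16: a[fast]=12=a[slow] dup, fast++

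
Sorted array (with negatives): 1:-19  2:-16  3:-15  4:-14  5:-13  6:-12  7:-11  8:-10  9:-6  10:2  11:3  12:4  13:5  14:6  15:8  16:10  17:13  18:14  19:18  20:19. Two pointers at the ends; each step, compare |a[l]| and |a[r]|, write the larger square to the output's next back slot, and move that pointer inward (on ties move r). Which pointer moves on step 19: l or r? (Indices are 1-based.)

[1,20] |-19|<=|19| out[20]=361 → r--
[1,19] |-19|>|18| out[19]=361 → l++
[2,19] |-16|<=|18| out[18]=324 → r--
[2,18] |-16|>|14| out[17]=256 → l++
[3,18] |-15|>|14| out[16]=225 → l++
[4,18] |-14|<=|14| out[15]=196 → r--
[4,17] |-14|>|13| out[14]=196 → l++
[5,17] |-13|<=|13| out[13]=169 → r--
[5,16] |-13|>|10| out[12]=169 → l++
[6,16] |-12|>|10| out[11]=144 → l++
[7,16] |-11|>|10| out[10]=121 → l++
[8,16] |-10|<=|10| out[9]=100 → r--
[8,15] |-10|>|8| out[8]=100 → l++
[9,15] |-6|<=|8| out[7]=64 → r--
[9,14] |-6|<=|6| out[6]=36 → r--
[9,13] |-6|>|5| out[5]=36 → l++
[10,13] |2|<=|5| out[4]=25 → r--
[10,12] |2|<=|4| out[3]=16 → r--
[10,11] |2|<=|3| out[2]=9 → r--

r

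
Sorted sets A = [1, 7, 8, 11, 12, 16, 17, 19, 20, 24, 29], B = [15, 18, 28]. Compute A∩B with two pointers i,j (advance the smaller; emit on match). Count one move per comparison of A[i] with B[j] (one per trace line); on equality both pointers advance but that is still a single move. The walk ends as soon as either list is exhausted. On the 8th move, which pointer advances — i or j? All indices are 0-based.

[i=0,j=0] 1<15 → i++
[i=1,j=0] 7<15 → i++
[i=2,j=0] 8<15 → i++
[i=3,j=0] 11<15 → i++
[i=4,j=0] 12<15 → i++
[i=5,j=0] 16>15 → j++
[i=5,j=1] 16<18 → i++
[i=6,j=1] 17<18 → i++

i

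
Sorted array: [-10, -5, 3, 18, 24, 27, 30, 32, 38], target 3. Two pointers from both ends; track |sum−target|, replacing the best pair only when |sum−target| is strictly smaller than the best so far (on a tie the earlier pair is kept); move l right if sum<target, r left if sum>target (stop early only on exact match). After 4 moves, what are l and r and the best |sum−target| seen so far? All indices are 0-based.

l=0, r=4, best |Δ|=14

[0,8] -10+38=28 d=25 * → r--
[0,7] -10+32=22 d=19 * → r--
[0,6] -10+30=20 d=17 * → r--
[0,5] -10+27=17 d=14 * → r--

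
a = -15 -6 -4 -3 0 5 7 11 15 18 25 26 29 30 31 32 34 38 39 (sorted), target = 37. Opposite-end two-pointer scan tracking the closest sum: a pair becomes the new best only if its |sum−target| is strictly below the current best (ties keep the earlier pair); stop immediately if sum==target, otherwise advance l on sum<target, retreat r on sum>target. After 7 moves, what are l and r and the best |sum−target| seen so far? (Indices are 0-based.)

l=0 r=18: -15+39=24 d=13 *, l++
l=1 r=18: -6+39=33 d=4 *, l++
l=2 r=18: -4+39=35 d=2 *, l++
l=3 r=18: -3+39=36 d=1 *, l++
l=4 r=18: 0+39=39 d=2, r--
l=4 r=17: 0+38=38 d=1, r--
l=4 r=16: 0+34=34 d=3, l++

l=5, r=16, best |Δ|=1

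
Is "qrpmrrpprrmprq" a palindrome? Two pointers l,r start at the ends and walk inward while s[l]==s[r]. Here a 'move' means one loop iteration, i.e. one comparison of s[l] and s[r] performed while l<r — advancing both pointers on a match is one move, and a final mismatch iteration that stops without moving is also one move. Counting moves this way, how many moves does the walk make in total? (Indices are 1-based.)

7 moves

l=1 r=14: 'q'=='q', l++,r--
l=2 r=13: 'r'=='r', l++,r--
l=3 r=12: 'p'=='p', l++,r--
l=4 r=11: 'm'=='m', l++,r--
l=5 r=10: 'r'=='r', l++,r--
l=6 r=9: 'r'=='r', l++,r--
l=7 r=8: 'p'=='p', l++,r--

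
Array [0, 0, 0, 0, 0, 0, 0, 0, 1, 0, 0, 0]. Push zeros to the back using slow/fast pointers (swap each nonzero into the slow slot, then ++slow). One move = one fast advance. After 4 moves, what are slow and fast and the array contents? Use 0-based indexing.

slow=0 fast=0: a[fast]=0, fast++
slow=0 fast=1: a[fast]=0, fast++
slow=0 fast=2: a[fast]=0, fast++
slow=0 fast=3: a[fast]=0, fast++

slow=0, fast=4, a=[0, 0, 0, 0, 0, 0, 0, 0, 1, 0, 0, 0]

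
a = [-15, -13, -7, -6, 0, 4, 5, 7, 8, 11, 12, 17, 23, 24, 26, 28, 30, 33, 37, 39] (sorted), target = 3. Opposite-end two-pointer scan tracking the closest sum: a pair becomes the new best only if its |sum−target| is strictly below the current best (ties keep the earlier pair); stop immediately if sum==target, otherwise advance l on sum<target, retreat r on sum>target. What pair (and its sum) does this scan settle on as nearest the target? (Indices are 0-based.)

[0,19] -15+39=24 d=21 * → r--
[0,18] -15+37=22 d=19 * → r--
[0,17] -15+33=18 d=15 * → r--
[0,16] -15+30=15 d=12 * → r--
[0,15] -15+28=13 d=10 * → r--
[0,14] -15+26=11 d=8 * → r--
[0,13] -15+24=9 d=6 * → r--
[0,12] -15+23=8 d=5 * → r--
[0,11] -15+17=2 d=1 * → l++
[1,11] -13+17=4 d=1 → r--
[1,10] -13+12=-1 d=4 → l++
[2,10] -7+12=5 d=2 → r--
[2,9] -7+11=4 d=1 → r--
[2,8] -7+8=1 d=2 → l++
[3,8] -6+8=2 d=1 → l++
[4,8] 0+8=8 d=5 → r--
[4,7] 0+7=7 d=4 → r--
[4,6] 0+5=5 d=2 → r--
[4,5] 0+4=4 d=1 → r--

pair (-15, 17) with sum 2 (|Δ|=1)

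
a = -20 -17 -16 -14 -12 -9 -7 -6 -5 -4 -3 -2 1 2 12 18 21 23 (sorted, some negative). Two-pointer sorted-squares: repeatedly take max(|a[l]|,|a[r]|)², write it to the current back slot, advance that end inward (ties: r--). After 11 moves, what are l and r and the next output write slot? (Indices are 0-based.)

l=7, r=13, next write slot=6

l=0 r=17: |-20|<=|23| out[17]=529, r--
l=0 r=16: |-20|<=|21| out[16]=441, r--
l=0 r=15: |-20|>|18| out[15]=400, l++
l=1 r=15: |-17|<=|18| out[14]=324, r--
l=1 r=14: |-17|>|12| out[13]=289, l++
l=2 r=14: |-16|>|12| out[12]=256, l++
l=3 r=14: |-14|>|12| out[11]=196, l++
l=4 r=14: |-12|<=|12| out[10]=144, r--
l=4 r=13: |-12|>|2| out[9]=144, l++
l=5 r=13: |-9|>|2| out[8]=81, l++
l=6 r=13: |-7|>|2| out[7]=49, l++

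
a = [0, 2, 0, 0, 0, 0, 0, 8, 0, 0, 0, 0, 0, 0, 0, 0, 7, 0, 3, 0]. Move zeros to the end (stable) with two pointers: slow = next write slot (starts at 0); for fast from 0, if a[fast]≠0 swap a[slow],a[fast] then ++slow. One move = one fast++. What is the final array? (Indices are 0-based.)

(s=0,f=0) a[fast]=0 → fast++
(s=0,f=1) a[fast]=2≠0 swap→a[0]=2 → slow++,fast++
(s=1,f=2) a[fast]=0 → fast++
(s=1,f=3) a[fast]=0 → fast++
(s=1,f=4) a[fast]=0 → fast++
(s=1,f=5) a[fast]=0 → fast++
(s=1,f=6) a[fast]=0 → fast++
(s=1,f=7) a[fast]=8≠0 swap→a[1]=8 → slow++,fast++
(s=2,f=8) a[fast]=0 → fast++
(s=2,f=9) a[fast]=0 → fast++
(s=2,f=10) a[fast]=0 → fast++
(s=2,f=11) a[fast]=0 → fast++
(s=2,f=12) a[fast]=0 → fast++
(s=2,f=13) a[fast]=0 → fast++
(s=2,f=14) a[fast]=0 → fast++
(s=2,f=15) a[fast]=0 → fast++
(s=2,f=16) a[fast]=7≠0 swap→a[2]=7 → slow++,fast++
(s=3,f=17) a[fast]=0 → fast++
(s=3,f=18) a[fast]=3≠0 swap→a[3]=3 → slow++,fast++
(s=4,f=19) a[fast]=0 → fast++

[2, 8, 7, 3, 0, 0, 0, 0, 0, 0, 0, 0, 0, 0, 0, 0, 0, 0, 0, 0]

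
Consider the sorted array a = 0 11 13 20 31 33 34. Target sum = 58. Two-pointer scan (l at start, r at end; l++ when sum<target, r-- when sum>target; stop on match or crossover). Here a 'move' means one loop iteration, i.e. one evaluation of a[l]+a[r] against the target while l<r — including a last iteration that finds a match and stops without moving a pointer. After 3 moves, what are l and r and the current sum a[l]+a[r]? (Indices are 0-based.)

[0,6] 0+34=34 <58 → l++
[1,6] 11+34=45 <58 → l++
[2,6] 13+34=47 <58 → l++

l=3, r=6, sum=54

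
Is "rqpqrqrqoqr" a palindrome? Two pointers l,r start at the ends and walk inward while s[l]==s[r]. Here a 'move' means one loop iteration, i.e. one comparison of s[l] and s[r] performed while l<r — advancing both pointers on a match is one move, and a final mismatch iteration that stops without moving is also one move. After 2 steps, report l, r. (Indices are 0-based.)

l=2, r=8

l=0 r=10: 'r'=='r', l++,r--
l=1 r=9: 'q'=='q', l++,r--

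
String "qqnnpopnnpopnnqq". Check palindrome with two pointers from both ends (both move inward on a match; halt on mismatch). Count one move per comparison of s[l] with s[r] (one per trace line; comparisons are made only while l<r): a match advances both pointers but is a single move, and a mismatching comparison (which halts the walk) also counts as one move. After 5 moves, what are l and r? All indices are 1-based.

l=6, r=11

[1,16] 'q'=='q' → l++,r--
[2,15] 'q'=='q' → l++,r--
[3,14] 'n'=='n' → l++,r--
[4,13] 'n'=='n' → l++,r--
[5,12] 'p'=='p' → l++,r--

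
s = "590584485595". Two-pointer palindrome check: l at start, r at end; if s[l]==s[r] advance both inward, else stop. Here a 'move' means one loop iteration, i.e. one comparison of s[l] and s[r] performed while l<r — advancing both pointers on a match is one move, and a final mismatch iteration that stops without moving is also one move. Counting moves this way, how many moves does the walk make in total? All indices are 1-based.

[1,12] '5'=='5' → l++,r--
[2,11] '9'=='9' → l++,r--
[3,10] '0'!='5' → stop

3 moves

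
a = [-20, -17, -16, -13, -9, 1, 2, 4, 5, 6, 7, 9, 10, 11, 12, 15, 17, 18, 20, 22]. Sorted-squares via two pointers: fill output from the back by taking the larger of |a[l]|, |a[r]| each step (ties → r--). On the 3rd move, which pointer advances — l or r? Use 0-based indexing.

l

l=0 r=19: |-20|<=|22| out[19]=484, r--
l=0 r=18: |-20|<=|20| out[18]=400, r--
l=0 r=17: |-20|>|18| out[17]=400, l++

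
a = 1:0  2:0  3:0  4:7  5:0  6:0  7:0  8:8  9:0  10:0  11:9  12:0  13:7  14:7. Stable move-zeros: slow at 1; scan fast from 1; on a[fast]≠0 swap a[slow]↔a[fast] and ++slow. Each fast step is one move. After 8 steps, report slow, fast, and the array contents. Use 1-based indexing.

slow=1 fast=1: a[fast]=0, fast++
slow=1 fast=2: a[fast]=0, fast++
slow=1 fast=3: a[fast]=0, fast++
slow=1 fast=4: a[fast]=7≠0 swap→a[1]=7, slow++,fast++
slow=2 fast=5: a[fast]=0, fast++
slow=2 fast=6: a[fast]=0, fast++
slow=2 fast=7: a[fast]=0, fast++
slow=2 fast=8: a[fast]=8≠0 swap→a[2]=8, slow++,fast++

slow=3, fast=9, a=[7, 8, 0, 0, 0, 0, 0, 0, 0, 0, 9, 0, 7, 7]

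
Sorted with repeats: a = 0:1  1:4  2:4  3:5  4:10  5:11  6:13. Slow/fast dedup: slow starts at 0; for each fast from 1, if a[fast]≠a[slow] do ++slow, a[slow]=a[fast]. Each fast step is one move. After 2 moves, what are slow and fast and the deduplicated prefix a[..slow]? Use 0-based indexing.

slow=0 fast=1: a[fast]=4≠a[slow]=1 write a[1]=4, slow++,fast++
slow=1 fast=2: a[fast]=4=a[slow] dup, fast++

slow=1, fast=3, prefix=[1, 4]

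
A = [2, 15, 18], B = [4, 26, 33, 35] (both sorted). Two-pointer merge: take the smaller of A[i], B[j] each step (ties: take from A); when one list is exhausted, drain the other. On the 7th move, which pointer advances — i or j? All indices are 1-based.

[i=1,j=1] A[i]=2<=B[j]=4 take 2 → i++
[i=2,j=1] A[i]=15>B[j]=4 take 4 → j++
[i=2,j=2] A[i]=15<=B[j]=26 take 15 → i++
[i=3,j=2] A[i]=18<=B[j]=26 take 18 → i++
[i=4,j=2] A done, take B[j]=26 → j++
[i=4,j=3] A done, take B[j]=33 → j++
[i=4,j=4] A done, take B[j]=35 → j++

j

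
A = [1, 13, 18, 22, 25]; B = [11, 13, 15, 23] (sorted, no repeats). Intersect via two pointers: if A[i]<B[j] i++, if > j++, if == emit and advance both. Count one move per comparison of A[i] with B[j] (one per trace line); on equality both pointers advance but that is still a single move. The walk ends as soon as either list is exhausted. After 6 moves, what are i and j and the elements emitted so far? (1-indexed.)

i=5, j=4, emitted=[13]

i=1 j=1: 1<11, i++
i=2 j=1: 13>11, j++
i=2 j=2: 13==13 emit, i++,j++
i=3 j=3: 18>15, j++
i=3 j=4: 18<23, i++
i=4 j=4: 22<23, i++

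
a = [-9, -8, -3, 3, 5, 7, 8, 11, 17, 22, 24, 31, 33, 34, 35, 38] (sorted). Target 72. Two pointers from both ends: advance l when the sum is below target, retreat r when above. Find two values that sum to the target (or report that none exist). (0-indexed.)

[0,15] -9+38=29 <72 → l++
[1,15] -8+38=30 <72 → l++
[2,15] -3+38=35 <72 → l++
[3,15] 3+38=41 <72 → l++
[4,15] 5+38=43 <72 → l++
[5,15] 7+38=45 <72 → l++
[6,15] 8+38=46 <72 → l++
[7,15] 11+38=49 <72 → l++
[8,15] 17+38=55 <72 → l++
[9,15] 22+38=60 <72 → l++
[10,15] 24+38=62 <72 → l++
[11,15] 31+38=69 <72 → l++
[12,15] 33+38=71 <72 → l++
[13,15] 34+38=72 → found

(34, 38)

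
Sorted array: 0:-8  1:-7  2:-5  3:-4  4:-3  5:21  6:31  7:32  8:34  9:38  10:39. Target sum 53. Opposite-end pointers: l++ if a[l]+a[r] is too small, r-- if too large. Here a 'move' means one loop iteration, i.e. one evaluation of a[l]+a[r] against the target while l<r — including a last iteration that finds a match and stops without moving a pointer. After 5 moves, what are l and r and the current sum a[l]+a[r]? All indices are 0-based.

[0,10] -8+39=31 <53 → l++
[1,10] -7+39=32 <53 → l++
[2,10] -5+39=34 <53 → l++
[3,10] -4+39=35 <53 → l++
[4,10] -3+39=36 <53 → l++

l=5, r=10, sum=60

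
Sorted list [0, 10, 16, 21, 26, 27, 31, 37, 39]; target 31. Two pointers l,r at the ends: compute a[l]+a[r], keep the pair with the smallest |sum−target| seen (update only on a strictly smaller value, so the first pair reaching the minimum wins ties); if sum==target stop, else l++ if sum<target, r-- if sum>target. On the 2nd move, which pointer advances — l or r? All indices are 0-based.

l=0 r=8: 0+39=39 d=8 *, r--
l=0 r=7: 0+37=37 d=6 *, r--

r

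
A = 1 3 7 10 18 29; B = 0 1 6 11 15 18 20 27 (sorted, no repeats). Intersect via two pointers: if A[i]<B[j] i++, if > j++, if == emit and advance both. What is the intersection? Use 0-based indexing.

i=0 j=0: 1>0, j++
i=0 j=1: 1==1 emit, i++,j++
i=1 j=2: 3<6, i++
i=2 j=2: 7>6, j++
i=2 j=3: 7<11, i++
i=3 j=3: 10<11, i++
i=4 j=3: 18>11, j++
i=4 j=4: 18>15, j++
i=4 j=5: 18==18 emit, i++,j++
i=5 j=6: 29>20, j++
i=5 j=7: 29>27, j++

intersection = [1, 18]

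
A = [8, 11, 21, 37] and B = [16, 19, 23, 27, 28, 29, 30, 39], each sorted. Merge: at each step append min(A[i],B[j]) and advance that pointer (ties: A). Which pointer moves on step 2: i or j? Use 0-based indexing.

i=0 j=0: A[i]=8<=B[j]=16 take 8, i++
i=1 j=0: A[i]=11<=B[j]=16 take 11, i++

i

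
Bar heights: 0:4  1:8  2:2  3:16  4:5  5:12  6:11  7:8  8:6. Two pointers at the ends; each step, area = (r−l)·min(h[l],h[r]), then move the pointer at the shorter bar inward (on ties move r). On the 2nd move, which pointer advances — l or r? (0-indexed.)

r

[0,8] min(4,6)*8=32 best=32 * → l++
[1,8] min(8,6)*7=42 best=42 * → r--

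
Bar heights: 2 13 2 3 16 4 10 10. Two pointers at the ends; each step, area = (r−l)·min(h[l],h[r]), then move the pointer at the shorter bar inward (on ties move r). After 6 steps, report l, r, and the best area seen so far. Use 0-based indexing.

l=3, r=4, best area=60

[0,7] min(2,10)*7=14 best=14 * → l++
[1,7] min(13,10)*6=60 best=60 * → r--
[1,6] min(13,10)*5=50 best=60 → r--
[1,5] min(13,4)*4=16 best=60 → r--
[1,4] min(13,16)*3=39 best=60 → l++
[2,4] min(2,16)*2=4 best=60 → l++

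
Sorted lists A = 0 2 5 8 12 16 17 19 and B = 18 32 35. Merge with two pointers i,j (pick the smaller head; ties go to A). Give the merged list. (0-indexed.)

i=0 j=0: A[i]=0<=B[j]=18 take 0, i++
i=1 j=0: A[i]=2<=B[j]=18 take 2, i++
i=2 j=0: A[i]=5<=B[j]=18 take 5, i++
i=3 j=0: A[i]=8<=B[j]=18 take 8, i++
i=4 j=0: A[i]=12<=B[j]=18 take 12, i++
i=5 j=0: A[i]=16<=B[j]=18 take 16, i++
i=6 j=0: A[i]=17<=B[j]=18 take 17, i++
i=7 j=0: A[i]=19>B[j]=18 take 18, j++
i=7 j=1: A[i]=19<=B[j]=32 take 19, i++
i=8 j=1: A done, take B[j]=32, j++
i=8 j=2: A done, take B[j]=35, j++

[0, 2, 5, 8, 12, 16, 17, 18, 19, 32, 35]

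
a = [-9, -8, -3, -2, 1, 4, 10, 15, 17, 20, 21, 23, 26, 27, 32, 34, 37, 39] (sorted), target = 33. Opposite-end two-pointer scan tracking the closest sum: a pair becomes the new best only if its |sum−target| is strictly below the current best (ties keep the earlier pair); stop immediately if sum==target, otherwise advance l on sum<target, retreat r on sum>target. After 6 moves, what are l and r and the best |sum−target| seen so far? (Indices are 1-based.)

[1,18] -9+39=30 d=3 * → l++
[2,18] -8+39=31 d=2 * → l++
[3,18] -3+39=36 d=3 → r--
[3,17] -3+37=34 d=1 * → r--
[3,16] -3+34=31 d=2 → l++
[4,16] -2+34=32 d=1 → l++

l=5, r=16, best |Δ|=1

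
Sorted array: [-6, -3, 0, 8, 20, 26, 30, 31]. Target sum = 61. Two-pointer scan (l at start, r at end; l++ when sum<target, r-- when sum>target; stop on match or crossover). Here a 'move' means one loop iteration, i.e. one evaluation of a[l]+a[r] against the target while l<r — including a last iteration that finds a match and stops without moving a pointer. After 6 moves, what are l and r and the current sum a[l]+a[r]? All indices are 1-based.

l=7, r=8, sum=61

l=1 r=8: -6+31=25 <61, l++
l=2 r=8: -3+31=28 <61, l++
l=3 r=8: 0+31=31 <61, l++
l=4 r=8: 8+31=39 <61, l++
l=5 r=8: 20+31=51 <61, l++
l=6 r=8: 26+31=57 <61, l++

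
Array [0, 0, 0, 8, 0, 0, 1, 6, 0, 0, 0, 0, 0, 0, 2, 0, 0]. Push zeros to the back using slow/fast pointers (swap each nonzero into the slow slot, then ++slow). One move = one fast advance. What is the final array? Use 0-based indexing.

(s=0,f=0) a[fast]=0 → fast++
(s=0,f=1) a[fast]=0 → fast++
(s=0,f=2) a[fast]=0 → fast++
(s=0,f=3) a[fast]=8≠0 swap→a[0]=8 → slow++,fast++
(s=1,f=4) a[fast]=0 → fast++
(s=1,f=5) a[fast]=0 → fast++
(s=1,f=6) a[fast]=1≠0 swap→a[1]=1 → slow++,fast++
(s=2,f=7) a[fast]=6≠0 swap→a[2]=6 → slow++,fast++
(s=3,f=8) a[fast]=0 → fast++
(s=3,f=9) a[fast]=0 → fast++
(s=3,f=10) a[fast]=0 → fast++
(s=3,f=11) a[fast]=0 → fast++
(s=3,f=12) a[fast]=0 → fast++
(s=3,f=13) a[fast]=0 → fast++
(s=3,f=14) a[fast]=2≠0 swap→a[3]=2 → slow++,fast++
(s=4,f=15) a[fast]=0 → fast++
(s=4,f=16) a[fast]=0 → fast++

[8, 1, 6, 2, 0, 0, 0, 0, 0, 0, 0, 0, 0, 0, 0, 0, 0]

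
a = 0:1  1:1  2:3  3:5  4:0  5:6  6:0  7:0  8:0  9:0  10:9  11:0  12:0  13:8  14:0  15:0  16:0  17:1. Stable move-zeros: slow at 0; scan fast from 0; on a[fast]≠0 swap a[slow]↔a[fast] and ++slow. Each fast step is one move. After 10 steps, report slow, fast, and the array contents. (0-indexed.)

(s=0,f=0) a[fast]=1≠0 swap→a[0]=1 → slow++,fast++
(s=1,f=1) a[fast]=1≠0 swap→a[1]=1 → slow++,fast++
(s=2,f=2) a[fast]=3≠0 swap→a[2]=3 → slow++,fast++
(s=3,f=3) a[fast]=5≠0 swap→a[3]=5 → slow++,fast++
(s=4,f=4) a[fast]=0 → fast++
(s=4,f=5) a[fast]=6≠0 swap→a[4]=6 → slow++,fast++
(s=5,f=6) a[fast]=0 → fast++
(s=5,f=7) a[fast]=0 → fast++
(s=5,f=8) a[fast]=0 → fast++
(s=5,f=9) a[fast]=0 → fast++

slow=5, fast=10, a=[1, 1, 3, 5, 6, 0, 0, 0, 0, 0, 9, 0, 0, 8, 0, 0, 0, 1]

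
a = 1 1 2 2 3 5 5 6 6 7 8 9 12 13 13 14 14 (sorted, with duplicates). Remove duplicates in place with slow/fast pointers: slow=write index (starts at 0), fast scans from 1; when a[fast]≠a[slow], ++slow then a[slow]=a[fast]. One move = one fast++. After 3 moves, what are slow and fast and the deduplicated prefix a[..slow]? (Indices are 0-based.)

slow=1, fast=4, prefix=[1, 2]

(s=0,f=1) a[fast]=1=a[slow] dup → fast++
(s=0,f=2) a[fast]=2≠a[slow]=1 write a[1]=2 → slow++,fast++
(s=1,f=3) a[fast]=2=a[slow] dup → fast++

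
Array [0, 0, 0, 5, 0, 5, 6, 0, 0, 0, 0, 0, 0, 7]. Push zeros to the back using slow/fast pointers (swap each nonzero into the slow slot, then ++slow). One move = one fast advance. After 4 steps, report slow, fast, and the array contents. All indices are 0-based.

slow=0 fast=0: a[fast]=0, fast++
slow=0 fast=1: a[fast]=0, fast++
slow=0 fast=2: a[fast]=0, fast++
slow=0 fast=3: a[fast]=5≠0 swap→a[0]=5, slow++,fast++

slow=1, fast=4, a=[5, 0, 0, 0, 0, 5, 6, 0, 0, 0, 0, 0, 0, 7]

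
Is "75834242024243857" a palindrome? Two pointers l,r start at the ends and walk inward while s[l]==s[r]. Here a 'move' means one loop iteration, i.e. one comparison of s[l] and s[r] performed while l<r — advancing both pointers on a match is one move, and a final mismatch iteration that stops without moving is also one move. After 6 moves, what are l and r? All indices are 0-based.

l=0 r=16: '7'=='7', l++,r--
l=1 r=15: '5'=='5', l++,r--
l=2 r=14: '8'=='8', l++,r--
l=3 r=13: '3'=='3', l++,r--
l=4 r=12: '4'=='4', l++,r--
l=5 r=11: '2'=='2', l++,r--

l=6, r=10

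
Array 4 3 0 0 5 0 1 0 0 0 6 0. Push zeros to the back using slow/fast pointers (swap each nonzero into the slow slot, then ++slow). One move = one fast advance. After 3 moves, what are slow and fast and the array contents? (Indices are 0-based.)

slow=0 fast=0: a[fast]=4≠0 swap→a[0]=4, slow++,fast++
slow=1 fast=1: a[fast]=3≠0 swap→a[1]=3, slow++,fast++
slow=2 fast=2: a[fast]=0, fast++

slow=2, fast=3, a=[4, 3, 0, 0, 5, 0, 1, 0, 0, 0, 6, 0]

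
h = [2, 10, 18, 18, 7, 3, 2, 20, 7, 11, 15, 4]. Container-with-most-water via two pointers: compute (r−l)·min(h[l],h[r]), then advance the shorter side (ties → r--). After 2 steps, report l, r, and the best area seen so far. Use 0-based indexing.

l=1, r=10, best area=40

l=0 r=11: min(2,4)*11=22 best=22 *, l++
l=1 r=11: min(10,4)*10=40 best=40 *, r--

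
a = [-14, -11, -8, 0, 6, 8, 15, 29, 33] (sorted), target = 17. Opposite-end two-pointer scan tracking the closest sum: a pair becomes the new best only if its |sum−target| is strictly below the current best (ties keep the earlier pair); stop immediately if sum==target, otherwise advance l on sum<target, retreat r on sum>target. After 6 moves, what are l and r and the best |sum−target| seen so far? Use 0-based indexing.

[0,8] -14+33=19 d=2 * → r--
[0,7] -14+29=15 d=2 → l++
[1,7] -11+29=18 d=1 * → r--
[1,6] -11+15=4 d=13 → l++
[2,6] -8+15=7 d=10 → l++
[3,6] 0+15=15 d=2 → l++

l=4, r=6, best |Δ|=1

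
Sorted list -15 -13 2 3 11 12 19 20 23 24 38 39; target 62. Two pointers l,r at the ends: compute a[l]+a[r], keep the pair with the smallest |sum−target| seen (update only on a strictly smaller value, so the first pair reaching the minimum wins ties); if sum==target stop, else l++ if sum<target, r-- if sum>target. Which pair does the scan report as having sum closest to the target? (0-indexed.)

pair (23, 39) with sum 62 (|Δ|=0)

[0,11] -15+39=24 d=38 * → l++
[1,11] -13+39=26 d=36 * → l++
[2,11] 2+39=41 d=21 * → l++
[3,11] 3+39=42 d=20 * → l++
[4,11] 11+39=50 d=12 * → l++
[5,11] 12+39=51 d=11 * → l++
[6,11] 19+39=58 d=4 * → l++
[7,11] 20+39=59 d=3 * → l++
[8,11] 23+39=62 d=0 * → stop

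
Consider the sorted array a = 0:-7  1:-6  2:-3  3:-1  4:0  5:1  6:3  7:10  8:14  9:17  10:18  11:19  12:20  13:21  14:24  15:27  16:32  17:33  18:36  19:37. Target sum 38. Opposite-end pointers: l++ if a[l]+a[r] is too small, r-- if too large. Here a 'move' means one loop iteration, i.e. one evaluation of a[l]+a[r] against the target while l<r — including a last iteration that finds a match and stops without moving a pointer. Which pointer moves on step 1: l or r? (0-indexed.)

l

l=0 r=19: -7+37=30 <38, l++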